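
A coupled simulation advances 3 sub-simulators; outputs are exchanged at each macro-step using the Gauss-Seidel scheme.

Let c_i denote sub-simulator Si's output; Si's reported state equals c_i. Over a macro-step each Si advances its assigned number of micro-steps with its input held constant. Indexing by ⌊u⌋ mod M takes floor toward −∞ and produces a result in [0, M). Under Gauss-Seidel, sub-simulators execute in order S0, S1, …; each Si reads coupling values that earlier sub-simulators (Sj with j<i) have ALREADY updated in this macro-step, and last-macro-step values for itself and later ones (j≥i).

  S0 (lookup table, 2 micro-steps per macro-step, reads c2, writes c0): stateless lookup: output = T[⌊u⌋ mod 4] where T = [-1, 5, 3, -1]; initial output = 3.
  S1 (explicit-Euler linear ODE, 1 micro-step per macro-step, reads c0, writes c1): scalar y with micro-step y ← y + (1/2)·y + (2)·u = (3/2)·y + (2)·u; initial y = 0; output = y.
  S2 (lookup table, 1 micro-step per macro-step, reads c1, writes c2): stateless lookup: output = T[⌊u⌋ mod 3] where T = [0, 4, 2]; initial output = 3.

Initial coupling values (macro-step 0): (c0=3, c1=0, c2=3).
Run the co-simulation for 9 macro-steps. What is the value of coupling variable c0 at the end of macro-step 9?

macro 1: S0 reads c2=3 → after 2×micro: -1; S1 reads c0=-1 → after 1×micro: -2; S2 reads c1=-2 → after 1×micro: 4 ⇒ (c0=-1, c1=-2, c2=4)
macro 2: S0 reads c2=4 → after 2×micro: -1; S1 reads c0=-1 → after 1×micro: -5; S2 reads c1=-5 → after 1×micro: 4 ⇒ (c0=-1, c1=-5, c2=4)
macro 3: S0 reads c2=4 → after 2×micro: -1; S1 reads c0=-1 → after 1×micro: -19/2; S2 reads c1=-19/2 → after 1×micro: 2 ⇒ (c0=-1, c1=-19/2, c2=2)
macro 4: S0 reads c2=2 → after 2×micro: 3; S1 reads c0=3 → after 1×micro: -33/4; S2 reads c1=-33/4 → after 1×micro: 0 ⇒ (c0=3, c1=-33/4, c2=0)
macro 5: S0 reads c2=0 → after 2×micro: -1; S1 reads c0=-1 → after 1×micro: -115/8; S2 reads c1=-115/8 → after 1×micro: 0 ⇒ (c0=-1, c1=-115/8, c2=0)
macro 6: S0 reads c2=0 → after 2×micro: -1; S1 reads c0=-1 → after 1×micro: -377/16; S2 reads c1=-377/16 → after 1×micro: 0 ⇒ (c0=-1, c1=-377/16, c2=0)
macro 7: S0 reads c2=0 → after 2×micro: -1; S1 reads c0=-1 → after 1×micro: -1195/32; S2 reads c1=-1195/32 → after 1×micro: 4 ⇒ (c0=-1, c1=-1195/32, c2=4)
macro 8: S0 reads c2=4 → after 2×micro: -1; S1 reads c0=-1 → after 1×micro: -3713/64; S2 reads c1=-3713/64 → after 1×micro: 4 ⇒ (c0=-1, c1=-3713/64, c2=4)
macro 9: S0 reads c2=4 → after 2×micro: -1; S1 reads c0=-1 → after 1×micro: -11395/128; S2 reads c1=-11395/128 → after 1×micro: 0 ⇒ (c0=-1, c1=-11395/128, c2=0)

c0 at macro-step 9 = -1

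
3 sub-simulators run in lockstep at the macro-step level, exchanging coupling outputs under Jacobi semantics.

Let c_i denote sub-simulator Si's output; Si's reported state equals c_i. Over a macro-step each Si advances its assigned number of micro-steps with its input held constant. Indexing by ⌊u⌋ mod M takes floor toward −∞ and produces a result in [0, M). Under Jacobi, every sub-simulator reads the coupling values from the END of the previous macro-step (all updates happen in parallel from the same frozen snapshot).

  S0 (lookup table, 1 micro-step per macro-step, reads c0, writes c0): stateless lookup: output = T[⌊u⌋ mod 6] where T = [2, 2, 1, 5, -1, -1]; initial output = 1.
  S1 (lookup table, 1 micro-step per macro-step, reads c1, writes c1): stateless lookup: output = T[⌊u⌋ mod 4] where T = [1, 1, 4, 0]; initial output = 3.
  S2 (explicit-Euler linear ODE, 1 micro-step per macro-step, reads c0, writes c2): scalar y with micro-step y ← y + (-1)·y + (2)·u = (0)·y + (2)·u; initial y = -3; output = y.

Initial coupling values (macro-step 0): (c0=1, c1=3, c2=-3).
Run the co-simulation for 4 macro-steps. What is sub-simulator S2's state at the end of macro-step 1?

S2 state at macro-step 1 = 2

macro 1: S0 reads c0=1 → after 1×micro: 2; S1 reads c1=3 → after 1×micro: 0; S2 reads c0=1 → after 1×micro: 2 ⇒ (c0=2, c1=0, c2=2)
macro 2: S0 reads c0=2 → after 1×micro: 1; S1 reads c1=0 → after 1×micro: 1; S2 reads c0=2 → after 1×micro: 4 ⇒ (c0=1, c1=1, c2=4)
macro 3: S0 reads c0=1 → after 1×micro: 2; S1 reads c1=1 → after 1×micro: 1; S2 reads c0=1 → after 1×micro: 2 ⇒ (c0=2, c1=1, c2=2)
macro 4: S0 reads c0=2 → after 1×micro: 1; S1 reads c1=1 → after 1×micro: 1; S2 reads c0=2 → after 1×micro: 4 ⇒ (c0=1, c1=1, c2=4)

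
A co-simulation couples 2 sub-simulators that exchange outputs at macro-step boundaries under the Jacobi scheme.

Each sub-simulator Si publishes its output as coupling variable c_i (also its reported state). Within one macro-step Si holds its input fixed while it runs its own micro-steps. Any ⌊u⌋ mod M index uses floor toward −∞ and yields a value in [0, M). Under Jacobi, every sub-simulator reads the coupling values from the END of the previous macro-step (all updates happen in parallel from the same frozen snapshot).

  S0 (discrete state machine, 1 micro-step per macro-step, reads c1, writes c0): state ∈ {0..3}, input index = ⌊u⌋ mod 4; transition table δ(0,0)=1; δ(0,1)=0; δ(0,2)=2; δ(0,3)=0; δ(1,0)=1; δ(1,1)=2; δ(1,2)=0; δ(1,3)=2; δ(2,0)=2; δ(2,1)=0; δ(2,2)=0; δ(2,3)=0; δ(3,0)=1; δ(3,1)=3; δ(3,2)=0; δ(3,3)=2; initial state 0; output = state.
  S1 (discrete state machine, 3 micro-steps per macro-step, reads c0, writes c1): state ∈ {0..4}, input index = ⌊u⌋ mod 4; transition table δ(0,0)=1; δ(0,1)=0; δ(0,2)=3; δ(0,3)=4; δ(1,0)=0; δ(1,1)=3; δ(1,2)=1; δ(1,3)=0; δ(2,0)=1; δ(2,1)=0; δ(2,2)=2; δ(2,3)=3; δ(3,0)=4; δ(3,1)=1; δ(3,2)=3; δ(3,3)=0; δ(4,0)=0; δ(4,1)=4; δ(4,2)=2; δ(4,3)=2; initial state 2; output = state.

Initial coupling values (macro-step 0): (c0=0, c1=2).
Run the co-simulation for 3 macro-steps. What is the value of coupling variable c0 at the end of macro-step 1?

macro 1: S0 reads c1=2 → after 1×micro: 2; S1 reads c0=0 → after 3×micro: 1 ⇒ (c0=2, c1=1)
macro 2: S0 reads c1=1 → after 1×micro: 0; S1 reads c0=2 → after 3×micro: 1 ⇒ (c0=0, c1=1)
macro 3: S0 reads c1=1 → after 1×micro: 0; S1 reads c0=0 → after 3×micro: 0 ⇒ (c0=0, c1=0)

c0 at macro-step 1 = 2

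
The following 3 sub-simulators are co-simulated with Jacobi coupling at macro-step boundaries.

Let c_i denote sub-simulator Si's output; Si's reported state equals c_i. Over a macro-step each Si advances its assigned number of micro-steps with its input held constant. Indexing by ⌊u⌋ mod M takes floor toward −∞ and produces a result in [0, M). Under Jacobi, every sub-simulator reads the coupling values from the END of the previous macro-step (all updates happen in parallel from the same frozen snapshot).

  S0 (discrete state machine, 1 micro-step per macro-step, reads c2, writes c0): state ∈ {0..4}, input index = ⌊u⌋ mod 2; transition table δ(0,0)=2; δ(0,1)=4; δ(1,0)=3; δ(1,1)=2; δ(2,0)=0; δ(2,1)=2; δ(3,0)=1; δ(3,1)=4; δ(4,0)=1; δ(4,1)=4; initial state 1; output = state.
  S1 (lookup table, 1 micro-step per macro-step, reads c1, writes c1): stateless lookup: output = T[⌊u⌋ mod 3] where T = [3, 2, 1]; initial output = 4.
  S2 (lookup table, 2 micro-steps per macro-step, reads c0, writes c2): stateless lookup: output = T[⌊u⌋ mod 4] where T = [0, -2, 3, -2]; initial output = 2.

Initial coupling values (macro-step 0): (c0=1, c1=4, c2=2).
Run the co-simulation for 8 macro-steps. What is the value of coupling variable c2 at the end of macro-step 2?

c2 at macro-step 2 = -2

macro 1: S0 reads c2=2 → after 1×micro: 3; S1 reads c1=4 → after 1×micro: 2; S2 reads c0=1 → after 2×micro: -2 ⇒ (c0=3, c1=2, c2=-2)
macro 2: S0 reads c2=-2 → after 1×micro: 1; S1 reads c1=2 → after 1×micro: 1; S2 reads c0=3 → after 2×micro: -2 ⇒ (c0=1, c1=1, c2=-2)
macro 3: S0 reads c2=-2 → after 1×micro: 3; S1 reads c1=1 → after 1×micro: 2; S2 reads c0=1 → after 2×micro: -2 ⇒ (c0=3, c1=2, c2=-2)
macro 4: S0 reads c2=-2 → after 1×micro: 1; S1 reads c1=2 → after 1×micro: 1; S2 reads c0=3 → after 2×micro: -2 ⇒ (c0=1, c1=1, c2=-2)
macro 5: S0 reads c2=-2 → after 1×micro: 3; S1 reads c1=1 → after 1×micro: 2; S2 reads c0=1 → after 2×micro: -2 ⇒ (c0=3, c1=2, c2=-2)
macro 6: S0 reads c2=-2 → after 1×micro: 1; S1 reads c1=2 → after 1×micro: 1; S2 reads c0=3 → after 2×micro: -2 ⇒ (c0=1, c1=1, c2=-2)
macro 7: S0 reads c2=-2 → after 1×micro: 3; S1 reads c1=1 → after 1×micro: 2; S2 reads c0=1 → after 2×micro: -2 ⇒ (c0=3, c1=2, c2=-2)
macro 8: S0 reads c2=-2 → after 1×micro: 1; S1 reads c1=2 → after 1×micro: 1; S2 reads c0=3 → after 2×micro: -2 ⇒ (c0=1, c1=1, c2=-2)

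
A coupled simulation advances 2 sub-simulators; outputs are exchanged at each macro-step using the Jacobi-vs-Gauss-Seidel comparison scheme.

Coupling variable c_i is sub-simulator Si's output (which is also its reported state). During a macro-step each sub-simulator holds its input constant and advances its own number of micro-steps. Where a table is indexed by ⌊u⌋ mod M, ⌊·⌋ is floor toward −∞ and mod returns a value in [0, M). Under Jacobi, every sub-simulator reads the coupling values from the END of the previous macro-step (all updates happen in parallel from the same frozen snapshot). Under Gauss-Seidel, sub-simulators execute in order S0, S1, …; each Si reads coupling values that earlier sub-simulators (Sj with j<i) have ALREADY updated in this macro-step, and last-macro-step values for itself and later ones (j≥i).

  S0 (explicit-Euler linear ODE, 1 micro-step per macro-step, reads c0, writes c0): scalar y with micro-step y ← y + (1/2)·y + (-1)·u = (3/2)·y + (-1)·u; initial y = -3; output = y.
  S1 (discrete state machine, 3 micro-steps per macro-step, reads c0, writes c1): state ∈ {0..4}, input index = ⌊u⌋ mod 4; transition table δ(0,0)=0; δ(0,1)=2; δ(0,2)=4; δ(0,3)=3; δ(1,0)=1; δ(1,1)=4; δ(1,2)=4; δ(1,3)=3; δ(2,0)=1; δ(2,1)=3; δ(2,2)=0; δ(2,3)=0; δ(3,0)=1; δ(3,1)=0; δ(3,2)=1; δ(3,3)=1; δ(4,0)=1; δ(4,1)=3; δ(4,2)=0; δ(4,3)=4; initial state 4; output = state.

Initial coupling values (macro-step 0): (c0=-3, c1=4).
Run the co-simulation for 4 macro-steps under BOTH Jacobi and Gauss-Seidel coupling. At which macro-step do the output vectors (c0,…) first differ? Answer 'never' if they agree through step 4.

[Jacobi] macro 1: S0 reads c0=-3 → after 1×micro: -3/2; S1 reads c0=-3 → after 3×micro: 2 ⇒ (c0=-3/2, c1=2)
[Jacobi] macro 2: S0 reads c0=-3/2 → after 1×micro: -3/4; S1 reads c0=-3/2 → after 3×micro: 0 ⇒ (c0=-3/4, c1=0)
[Jacobi] macro 3: S0 reads c0=-3/4 → after 1×micro: -3/8; S1 reads c0=-3/4 → after 3×micro: 3 ⇒ (c0=-3/8, c1=3)
[Jacobi] macro 4: S0 reads c0=-3/8 → after 1×micro: -3/16; S1 reads c0=-3/8 → after 3×micro: 1 ⇒ (c0=-3/16, c1=1)
[Gauss-Seidel] macro 1: S0 reads c0=-3 → after 1×micro: -3/2; S1 reads c0=-3/2 → after 3×micro: 0 ⇒ (c0=-3/2, c1=0)
[Gauss-Seidel] macro 2: S0 reads c0=-3/2 → after 1×micro: -3/4; S1 reads c0=-3/4 → after 3×micro: 3 ⇒ (c0=-3/4, c1=3)
[Gauss-Seidel] macro 3: S0 reads c0=-3/4 → after 1×micro: -3/8; S1 reads c0=-3/8 → after 3×micro: 1 ⇒ (c0=-3/8, c1=1)
[Gauss-Seidel] macro 4: S0 reads c0=-3/8 → after 1×micro: -3/16; S1 reads c0=-3/16 → after 3×micro: 3 ⇒ (c0=-3/16, c1=3)

first divergence at macro-step: 1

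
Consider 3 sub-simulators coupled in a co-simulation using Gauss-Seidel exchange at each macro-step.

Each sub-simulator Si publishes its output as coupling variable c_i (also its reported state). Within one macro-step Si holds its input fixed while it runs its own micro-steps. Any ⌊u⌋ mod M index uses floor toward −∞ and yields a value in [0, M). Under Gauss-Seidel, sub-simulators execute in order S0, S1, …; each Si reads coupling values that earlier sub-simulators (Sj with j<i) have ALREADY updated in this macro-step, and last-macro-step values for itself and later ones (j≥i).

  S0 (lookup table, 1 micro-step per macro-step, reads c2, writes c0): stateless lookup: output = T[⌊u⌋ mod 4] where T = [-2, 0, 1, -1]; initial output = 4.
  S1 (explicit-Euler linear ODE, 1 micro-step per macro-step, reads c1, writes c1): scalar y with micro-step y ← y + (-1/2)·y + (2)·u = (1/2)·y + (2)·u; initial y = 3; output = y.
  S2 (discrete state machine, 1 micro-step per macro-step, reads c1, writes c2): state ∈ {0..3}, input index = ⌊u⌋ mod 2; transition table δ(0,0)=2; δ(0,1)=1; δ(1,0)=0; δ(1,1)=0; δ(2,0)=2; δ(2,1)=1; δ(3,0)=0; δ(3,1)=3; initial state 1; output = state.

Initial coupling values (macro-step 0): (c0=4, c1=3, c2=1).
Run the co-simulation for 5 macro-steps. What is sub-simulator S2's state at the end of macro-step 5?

S2 state at macro-step 5 = 0

macro 1: S0 reads c2=1 → after 1×micro: 0; S1 reads c1=3 → after 1×micro: 15/2; S2 reads c1=15/2 → after 1×micro: 0 ⇒ (c0=0, c1=15/2, c2=0)
macro 2: S0 reads c2=0 → after 1×micro: -2; S1 reads c1=15/2 → after 1×micro: 75/4; S2 reads c1=75/4 → after 1×micro: 2 ⇒ (c0=-2, c1=75/4, c2=2)
macro 3: S0 reads c2=2 → after 1×micro: 1; S1 reads c1=75/4 → after 1×micro: 375/8; S2 reads c1=375/8 → after 1×micro: 2 ⇒ (c0=1, c1=375/8, c2=2)
macro 4: S0 reads c2=2 → after 1×micro: 1; S1 reads c1=375/8 → after 1×micro: 1875/16; S2 reads c1=1875/16 → after 1×micro: 1 ⇒ (c0=1, c1=1875/16, c2=1)
macro 5: S0 reads c2=1 → after 1×micro: 0; S1 reads c1=1875/16 → after 1×micro: 9375/32; S2 reads c1=9375/32 → after 1×micro: 0 ⇒ (c0=0, c1=9375/32, c2=0)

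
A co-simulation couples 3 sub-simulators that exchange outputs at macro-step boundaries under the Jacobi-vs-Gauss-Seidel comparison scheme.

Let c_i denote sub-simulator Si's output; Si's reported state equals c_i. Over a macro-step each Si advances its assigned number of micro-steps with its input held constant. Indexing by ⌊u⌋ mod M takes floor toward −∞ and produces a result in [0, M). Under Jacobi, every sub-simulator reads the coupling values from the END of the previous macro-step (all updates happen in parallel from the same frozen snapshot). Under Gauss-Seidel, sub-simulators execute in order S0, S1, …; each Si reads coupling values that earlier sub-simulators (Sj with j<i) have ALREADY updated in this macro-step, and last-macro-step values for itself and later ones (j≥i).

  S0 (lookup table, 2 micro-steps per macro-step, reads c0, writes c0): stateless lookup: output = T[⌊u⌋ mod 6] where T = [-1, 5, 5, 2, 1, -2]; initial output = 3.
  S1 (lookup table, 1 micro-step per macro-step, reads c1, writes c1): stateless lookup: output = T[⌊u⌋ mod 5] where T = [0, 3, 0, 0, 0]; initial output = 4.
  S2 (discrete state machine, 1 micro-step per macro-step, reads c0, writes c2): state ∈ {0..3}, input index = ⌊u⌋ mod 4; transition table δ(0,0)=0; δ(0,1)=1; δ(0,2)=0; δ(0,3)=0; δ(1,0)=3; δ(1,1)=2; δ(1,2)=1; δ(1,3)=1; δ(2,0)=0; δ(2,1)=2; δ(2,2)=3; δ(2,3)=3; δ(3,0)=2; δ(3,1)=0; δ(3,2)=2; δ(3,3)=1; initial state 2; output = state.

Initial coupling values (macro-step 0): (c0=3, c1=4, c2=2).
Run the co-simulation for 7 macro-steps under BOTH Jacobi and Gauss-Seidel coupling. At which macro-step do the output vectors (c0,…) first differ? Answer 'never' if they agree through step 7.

[Jacobi] macro 1: S0 reads c0=3 → after 2×micro: 2; S1 reads c1=4 → after 1×micro: 0; S2 reads c0=3 → after 1×micro: 3 ⇒ (c0=2, c1=0, c2=3)
[Jacobi] macro 2: S0 reads c0=2 → after 2×micro: 5; S1 reads c1=0 → after 1×micro: 0; S2 reads c0=2 → after 1×micro: 2 ⇒ (c0=5, c1=0, c2=2)
[Jacobi] macro 3: S0 reads c0=5 → after 2×micro: -2; S1 reads c1=0 → after 1×micro: 0; S2 reads c0=5 → after 1×micro: 2 ⇒ (c0=-2, c1=0, c2=2)
[Jacobi] macro 4: S0 reads c0=-2 → after 2×micro: 1; S1 reads c1=0 → after 1×micro: 0; S2 reads c0=-2 → after 1×micro: 3 ⇒ (c0=1, c1=0, c2=3)
[Jacobi] macro 5: S0 reads c0=1 → after 2×micro: 5; S1 reads c1=0 → after 1×micro: 0; S2 reads c0=1 → after 1×micro: 0 ⇒ (c0=5, c1=0, c2=0)
[Jacobi] macro 6: S0 reads c0=5 → after 2×micro: -2; S1 reads c1=0 → after 1×micro: 0; S2 reads c0=5 → after 1×micro: 1 ⇒ (c0=-2, c1=0, c2=1)
[Jacobi] macro 7: S0 reads c0=-2 → after 2×micro: 1; S1 reads c1=0 → after 1×micro: 0; S2 reads c0=-2 → after 1×micro: 1 ⇒ (c0=1, c1=0, c2=1)
[Gauss-Seidel] macro 1: S0 reads c0=3 → after 2×micro: 2; S1 reads c1=4 → after 1×micro: 0; S2 reads c0=2 → after 1×micro: 3 ⇒ (c0=2, c1=0, c2=3)
[Gauss-Seidel] macro 2: S0 reads c0=2 → after 2×micro: 5; S1 reads c1=0 → after 1×micro: 0; S2 reads c0=5 → after 1×micro: 0 ⇒ (c0=5, c1=0, c2=0)
[Gauss-Seidel] macro 3: S0 reads c0=5 → after 2×micro: -2; S1 reads c1=0 → after 1×micro: 0; S2 reads c0=-2 → after 1×micro: 0 ⇒ (c0=-2, c1=0, c2=0)
[Gauss-Seidel] macro 4: S0 reads c0=-2 → after 2×micro: 1; S1 reads c1=0 → after 1×micro: 0; S2 reads c0=1 → after 1×micro: 1 ⇒ (c0=1, c1=0, c2=1)
[Gauss-Seidel] macro 5: S0 reads c0=1 → after 2×micro: 5; S1 reads c1=0 → after 1×micro: 0; S2 reads c0=5 → after 1×micro: 2 ⇒ (c0=5, c1=0, c2=2)
[Gauss-Seidel] macro 6: S0 reads c0=5 → after 2×micro: -2; S1 reads c1=0 → after 1×micro: 0; S2 reads c0=-2 → after 1×micro: 3 ⇒ (c0=-2, c1=0, c2=3)
[Gauss-Seidel] macro 7: S0 reads c0=-2 → after 2×micro: 1; S1 reads c1=0 → after 1×micro: 0; S2 reads c0=1 → after 1×micro: 0 ⇒ (c0=1, c1=0, c2=0)

first divergence at macro-step: 2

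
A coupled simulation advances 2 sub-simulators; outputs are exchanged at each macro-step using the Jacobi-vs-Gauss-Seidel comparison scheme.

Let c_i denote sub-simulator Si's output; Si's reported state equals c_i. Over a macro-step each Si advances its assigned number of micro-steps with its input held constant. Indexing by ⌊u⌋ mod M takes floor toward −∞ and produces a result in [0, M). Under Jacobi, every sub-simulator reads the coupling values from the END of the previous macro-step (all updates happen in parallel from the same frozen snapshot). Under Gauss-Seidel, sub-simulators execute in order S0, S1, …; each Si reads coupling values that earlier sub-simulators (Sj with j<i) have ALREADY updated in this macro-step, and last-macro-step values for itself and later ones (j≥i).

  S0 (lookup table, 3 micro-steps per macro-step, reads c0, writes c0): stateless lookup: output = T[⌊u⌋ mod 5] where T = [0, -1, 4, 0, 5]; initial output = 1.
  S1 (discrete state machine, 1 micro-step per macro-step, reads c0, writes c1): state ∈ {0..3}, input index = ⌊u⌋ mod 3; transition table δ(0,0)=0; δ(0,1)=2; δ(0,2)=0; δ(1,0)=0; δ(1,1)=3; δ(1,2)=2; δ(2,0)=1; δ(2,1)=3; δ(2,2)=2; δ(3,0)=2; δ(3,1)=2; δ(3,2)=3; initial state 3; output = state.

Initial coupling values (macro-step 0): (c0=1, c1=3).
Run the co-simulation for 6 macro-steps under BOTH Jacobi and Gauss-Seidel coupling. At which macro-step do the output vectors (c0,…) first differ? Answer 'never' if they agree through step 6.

[Jacobi] macro 1: S0 reads c0=1 → after 3×micro: -1; S1 reads c0=1 → after 1×micro: 2 ⇒ (c0=-1, c1=2)
[Jacobi] macro 2: S0 reads c0=-1 → after 3×micro: 5; S1 reads c0=-1 → after 1×micro: 2 ⇒ (c0=5, c1=2)
[Jacobi] macro 3: S0 reads c0=5 → after 3×micro: 0; S1 reads c0=5 → after 1×micro: 2 ⇒ (c0=0, c1=2)
[Jacobi] macro 4: S0 reads c0=0 → after 3×micro: 0; S1 reads c0=0 → after 1×micro: 1 ⇒ (c0=0, c1=1)
[Jacobi] macro 5: S0 reads c0=0 → after 3×micro: 0; S1 reads c0=0 → after 1×micro: 0 ⇒ (c0=0, c1=0)
[Jacobi] macro 6: S0 reads c0=0 → after 3×micro: 0; S1 reads c0=0 → after 1×micro: 0 ⇒ (c0=0, c1=0)
[Gauss-Seidel] macro 1: S0 reads c0=1 → after 3×micro: -1; S1 reads c0=-1 → after 1×micro: 3 ⇒ (c0=-1, c1=3)
[Gauss-Seidel] macro 2: S0 reads c0=-1 → after 3×micro: 5; S1 reads c0=5 → after 1×micro: 3 ⇒ (c0=5, c1=3)
[Gauss-Seidel] macro 3: S0 reads c0=5 → after 3×micro: 0; S1 reads c0=0 → after 1×micro: 2 ⇒ (c0=0, c1=2)
[Gauss-Seidel] macro 4: S0 reads c0=0 → after 3×micro: 0; S1 reads c0=0 → after 1×micro: 1 ⇒ (c0=0, c1=1)
[Gauss-Seidel] macro 5: S0 reads c0=0 → after 3×micro: 0; S1 reads c0=0 → after 1×micro: 0 ⇒ (c0=0, c1=0)
[Gauss-Seidel] macro 6: S0 reads c0=0 → after 3×micro: 0; S1 reads c0=0 → after 1×micro: 0 ⇒ (c0=0, c1=0)

first divergence at macro-step: 1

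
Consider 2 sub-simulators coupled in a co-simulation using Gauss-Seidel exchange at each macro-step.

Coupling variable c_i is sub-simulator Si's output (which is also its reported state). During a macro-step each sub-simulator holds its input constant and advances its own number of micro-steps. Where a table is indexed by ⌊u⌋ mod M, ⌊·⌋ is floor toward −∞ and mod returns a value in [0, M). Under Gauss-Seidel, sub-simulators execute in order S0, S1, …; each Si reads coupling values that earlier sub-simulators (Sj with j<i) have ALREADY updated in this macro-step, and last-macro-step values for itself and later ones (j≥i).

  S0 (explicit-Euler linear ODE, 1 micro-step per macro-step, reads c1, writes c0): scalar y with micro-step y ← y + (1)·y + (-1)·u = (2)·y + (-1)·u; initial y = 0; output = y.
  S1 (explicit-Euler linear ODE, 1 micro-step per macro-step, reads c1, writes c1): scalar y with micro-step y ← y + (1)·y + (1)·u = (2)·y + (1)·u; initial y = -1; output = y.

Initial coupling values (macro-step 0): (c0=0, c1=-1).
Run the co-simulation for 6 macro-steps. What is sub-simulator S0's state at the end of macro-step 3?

S0 state at macro-step 3 = 19

macro 1: S0 reads c1=-1 → after 1×micro: 1; S1 reads c1=-1 → after 1×micro: -3 ⇒ (c0=1, c1=-3)
macro 2: S0 reads c1=-3 → after 1×micro: 5; S1 reads c1=-3 → after 1×micro: -9 ⇒ (c0=5, c1=-9)
macro 3: S0 reads c1=-9 → after 1×micro: 19; S1 reads c1=-9 → after 1×micro: -27 ⇒ (c0=19, c1=-27)
macro 4: S0 reads c1=-27 → after 1×micro: 65; S1 reads c1=-27 → after 1×micro: -81 ⇒ (c0=65, c1=-81)
macro 5: S0 reads c1=-81 → after 1×micro: 211; S1 reads c1=-81 → after 1×micro: -243 ⇒ (c0=211, c1=-243)
macro 6: S0 reads c1=-243 → after 1×micro: 665; S1 reads c1=-243 → after 1×micro: -729 ⇒ (c0=665, c1=-729)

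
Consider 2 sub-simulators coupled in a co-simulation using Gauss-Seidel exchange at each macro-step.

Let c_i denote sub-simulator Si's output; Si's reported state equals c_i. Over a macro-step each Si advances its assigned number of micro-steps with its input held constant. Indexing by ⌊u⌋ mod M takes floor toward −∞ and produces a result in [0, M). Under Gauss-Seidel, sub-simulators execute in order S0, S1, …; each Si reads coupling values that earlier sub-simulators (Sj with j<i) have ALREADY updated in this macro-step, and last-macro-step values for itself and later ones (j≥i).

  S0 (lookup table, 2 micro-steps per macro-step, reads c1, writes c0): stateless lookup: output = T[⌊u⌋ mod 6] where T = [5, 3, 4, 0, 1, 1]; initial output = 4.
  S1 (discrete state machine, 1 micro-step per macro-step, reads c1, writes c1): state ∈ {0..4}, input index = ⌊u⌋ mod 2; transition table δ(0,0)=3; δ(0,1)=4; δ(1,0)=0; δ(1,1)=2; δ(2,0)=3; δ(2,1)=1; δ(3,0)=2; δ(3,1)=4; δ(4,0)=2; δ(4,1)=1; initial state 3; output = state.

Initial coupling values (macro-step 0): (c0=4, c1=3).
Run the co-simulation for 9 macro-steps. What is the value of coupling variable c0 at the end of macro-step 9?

c0 at macro-step 9 = 4

macro 1: S0 reads c1=3 → after 2×micro: 0; S1 reads c1=3 → after 1×micro: 4 ⇒ (c0=0, c1=4)
macro 2: S0 reads c1=4 → after 2×micro: 1; S1 reads c1=4 → after 1×micro: 2 ⇒ (c0=1, c1=2)
macro 3: S0 reads c1=2 → after 2×micro: 4; S1 reads c1=2 → after 1×micro: 3 ⇒ (c0=4, c1=3)
macro 4: S0 reads c1=3 → after 2×micro: 0; S1 reads c1=3 → after 1×micro: 4 ⇒ (c0=0, c1=4)
macro 5: S0 reads c1=4 → after 2×micro: 1; S1 reads c1=4 → after 1×micro: 2 ⇒ (c0=1, c1=2)
macro 6: S0 reads c1=2 → after 2×micro: 4; S1 reads c1=2 → after 1×micro: 3 ⇒ (c0=4, c1=3)
macro 7: S0 reads c1=3 → after 2×micro: 0; S1 reads c1=3 → after 1×micro: 4 ⇒ (c0=0, c1=4)
macro 8: S0 reads c1=4 → after 2×micro: 1; S1 reads c1=4 → after 1×micro: 2 ⇒ (c0=1, c1=2)
macro 9: S0 reads c1=2 → after 2×micro: 4; S1 reads c1=2 → after 1×micro: 3 ⇒ (c0=4, c1=3)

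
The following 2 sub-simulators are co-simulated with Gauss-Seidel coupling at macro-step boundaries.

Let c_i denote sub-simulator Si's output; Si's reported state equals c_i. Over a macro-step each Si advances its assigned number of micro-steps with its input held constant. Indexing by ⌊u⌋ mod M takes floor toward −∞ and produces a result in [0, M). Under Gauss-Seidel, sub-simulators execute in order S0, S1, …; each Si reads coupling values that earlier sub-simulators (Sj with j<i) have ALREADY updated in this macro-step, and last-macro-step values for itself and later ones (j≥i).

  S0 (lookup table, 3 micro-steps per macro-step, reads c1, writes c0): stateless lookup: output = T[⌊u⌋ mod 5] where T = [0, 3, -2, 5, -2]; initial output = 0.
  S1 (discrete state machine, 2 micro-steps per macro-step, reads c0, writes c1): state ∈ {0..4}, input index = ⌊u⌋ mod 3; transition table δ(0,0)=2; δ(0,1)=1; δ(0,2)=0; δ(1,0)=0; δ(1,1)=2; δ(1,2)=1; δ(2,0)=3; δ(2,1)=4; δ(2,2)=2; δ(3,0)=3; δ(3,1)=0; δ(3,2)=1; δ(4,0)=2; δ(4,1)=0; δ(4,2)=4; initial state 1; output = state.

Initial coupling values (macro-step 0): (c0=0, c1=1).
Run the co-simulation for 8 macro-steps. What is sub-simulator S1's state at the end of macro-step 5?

S1 state at macro-step 5 = 2

macro 1: S0 reads c1=1 → after 3×micro: 3; S1 reads c0=3 → after 2×micro: 2 ⇒ (c0=3, c1=2)
macro 2: S0 reads c1=2 → after 3×micro: -2; S1 reads c0=-2 → after 2×micro: 0 ⇒ (c0=-2, c1=0)
macro 3: S0 reads c1=0 → after 3×micro: 0; S1 reads c0=0 → after 2×micro: 3 ⇒ (c0=0, c1=3)
macro 4: S0 reads c1=3 → after 3×micro: 5; S1 reads c0=5 → after 2×micro: 1 ⇒ (c0=5, c1=1)
macro 5: S0 reads c1=1 → after 3×micro: 3; S1 reads c0=3 → after 2×micro: 2 ⇒ (c0=3, c1=2)
macro 6: S0 reads c1=2 → after 3×micro: -2; S1 reads c0=-2 → after 2×micro: 0 ⇒ (c0=-2, c1=0)
macro 7: S0 reads c1=0 → after 3×micro: 0; S1 reads c0=0 → after 2×micro: 3 ⇒ (c0=0, c1=3)
macro 8: S0 reads c1=3 → after 3×micro: 5; S1 reads c0=5 → after 2×micro: 1 ⇒ (c0=5, c1=1)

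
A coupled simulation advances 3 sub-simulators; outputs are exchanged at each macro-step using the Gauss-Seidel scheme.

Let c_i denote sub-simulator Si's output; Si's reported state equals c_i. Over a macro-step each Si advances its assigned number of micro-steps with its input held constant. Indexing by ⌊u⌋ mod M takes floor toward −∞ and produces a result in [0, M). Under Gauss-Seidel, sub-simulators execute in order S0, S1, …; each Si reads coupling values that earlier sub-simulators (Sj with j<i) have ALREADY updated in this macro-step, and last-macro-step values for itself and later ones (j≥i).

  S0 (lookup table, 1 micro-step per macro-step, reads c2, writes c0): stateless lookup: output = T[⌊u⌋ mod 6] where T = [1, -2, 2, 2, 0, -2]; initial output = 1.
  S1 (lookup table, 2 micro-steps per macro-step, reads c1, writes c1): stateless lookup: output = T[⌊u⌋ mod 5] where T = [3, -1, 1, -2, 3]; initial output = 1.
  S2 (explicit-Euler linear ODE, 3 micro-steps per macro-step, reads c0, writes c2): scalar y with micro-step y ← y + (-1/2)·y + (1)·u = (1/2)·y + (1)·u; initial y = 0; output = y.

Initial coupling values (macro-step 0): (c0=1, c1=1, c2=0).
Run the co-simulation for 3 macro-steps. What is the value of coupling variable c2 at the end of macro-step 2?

macro 1: S0 reads c2=0 → after 1×micro: 1; S1 reads c1=1 → after 2×micro: -1; S2 reads c0=1 → after 3×micro: 7/4 ⇒ (c0=1, c1=-1, c2=7/4)
macro 2: S0 reads c2=7/4 → after 1×micro: -2; S1 reads c1=-1 → after 2×micro: 3; S2 reads c0=-2 → after 3×micro: -105/32 ⇒ (c0=-2, c1=3, c2=-105/32)
macro 3: S0 reads c2=-105/32 → after 1×micro: 2; S1 reads c1=3 → after 2×micro: -2; S2 reads c0=2 → after 3×micro: 791/256 ⇒ (c0=2, c1=-2, c2=791/256)

c2 at macro-step 2 = -105/32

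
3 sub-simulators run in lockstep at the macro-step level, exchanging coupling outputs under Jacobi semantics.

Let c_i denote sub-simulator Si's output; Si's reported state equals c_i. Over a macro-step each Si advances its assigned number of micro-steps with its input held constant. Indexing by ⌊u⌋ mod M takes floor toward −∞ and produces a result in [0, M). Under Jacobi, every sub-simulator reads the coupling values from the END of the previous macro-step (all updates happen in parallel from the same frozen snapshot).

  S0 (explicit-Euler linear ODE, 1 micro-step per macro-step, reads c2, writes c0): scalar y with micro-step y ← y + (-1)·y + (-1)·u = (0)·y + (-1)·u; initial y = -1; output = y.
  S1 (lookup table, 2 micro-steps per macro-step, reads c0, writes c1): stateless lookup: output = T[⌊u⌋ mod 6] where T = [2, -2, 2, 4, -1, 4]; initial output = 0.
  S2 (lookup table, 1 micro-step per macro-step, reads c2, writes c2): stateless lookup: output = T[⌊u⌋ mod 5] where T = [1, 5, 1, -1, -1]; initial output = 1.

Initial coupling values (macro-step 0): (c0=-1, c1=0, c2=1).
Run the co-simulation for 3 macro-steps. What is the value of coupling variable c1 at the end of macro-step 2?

macro 1: S0 reads c2=1 → after 1×micro: -1; S1 reads c0=-1 → after 2×micro: 4; S2 reads c2=1 → after 1×micro: 5 ⇒ (c0=-1, c1=4, c2=5)
macro 2: S0 reads c2=5 → after 1×micro: -5; S1 reads c0=-1 → after 2×micro: 4; S2 reads c2=5 → after 1×micro: 1 ⇒ (c0=-5, c1=4, c2=1)
macro 3: S0 reads c2=1 → after 1×micro: -1; S1 reads c0=-5 → after 2×micro: -2; S2 reads c2=1 → after 1×micro: 5 ⇒ (c0=-1, c1=-2, c2=5)

c1 at macro-step 2 = 4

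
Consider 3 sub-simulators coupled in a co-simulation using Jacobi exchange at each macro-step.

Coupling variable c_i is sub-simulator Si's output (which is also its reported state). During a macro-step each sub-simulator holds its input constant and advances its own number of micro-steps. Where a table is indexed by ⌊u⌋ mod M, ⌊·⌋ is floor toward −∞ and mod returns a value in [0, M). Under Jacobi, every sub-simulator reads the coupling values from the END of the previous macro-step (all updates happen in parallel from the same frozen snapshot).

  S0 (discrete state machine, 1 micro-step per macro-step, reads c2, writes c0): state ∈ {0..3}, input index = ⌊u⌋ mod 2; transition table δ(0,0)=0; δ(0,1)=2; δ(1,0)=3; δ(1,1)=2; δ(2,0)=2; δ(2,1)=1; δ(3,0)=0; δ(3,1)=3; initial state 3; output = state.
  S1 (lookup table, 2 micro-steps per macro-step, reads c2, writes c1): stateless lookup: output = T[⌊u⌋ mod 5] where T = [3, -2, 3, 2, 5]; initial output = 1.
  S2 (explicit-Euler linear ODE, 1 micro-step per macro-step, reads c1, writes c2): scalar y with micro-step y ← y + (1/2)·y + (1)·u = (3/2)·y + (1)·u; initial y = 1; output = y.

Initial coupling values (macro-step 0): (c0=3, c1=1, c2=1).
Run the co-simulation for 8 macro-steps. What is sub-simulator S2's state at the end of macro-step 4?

S2 state at macro-step 4 = 103/16

macro 1: S0 reads c2=1 → after 1×micro: 3; S1 reads c2=1 → after 2×micro: -2; S2 reads c1=1 → after 1×micro: 5/2 ⇒ (c0=3, c1=-2, c2=5/2)
macro 2: S0 reads c2=5/2 → after 1×micro: 0; S1 reads c2=5/2 → after 2×micro: 3; S2 reads c1=-2 → after 1×micro: 7/4 ⇒ (c0=0, c1=3, c2=7/4)
macro 3: S0 reads c2=7/4 → after 1×micro: 2; S1 reads c2=7/4 → after 2×micro: -2; S2 reads c1=3 → after 1×micro: 45/8 ⇒ (c0=2, c1=-2, c2=45/8)
macro 4: S0 reads c2=45/8 → after 1×micro: 1; S1 reads c2=45/8 → after 2×micro: 3; S2 reads c1=-2 → after 1×micro: 103/16 ⇒ (c0=1, c1=3, c2=103/16)
macro 5: S0 reads c2=103/16 → after 1×micro: 3; S1 reads c2=103/16 → after 2×micro: -2; S2 reads c1=3 → after 1×micro: 405/32 ⇒ (c0=3, c1=-2, c2=405/32)
macro 6: S0 reads c2=405/32 → after 1×micro: 0; S1 reads c2=405/32 → after 2×micro: 3; S2 reads c1=-2 → after 1×micro: 1087/64 ⇒ (c0=0, c1=3, c2=1087/64)
macro 7: S0 reads c2=1087/64 → after 1×micro: 0; S1 reads c2=1087/64 → after 2×micro: -2; S2 reads c1=3 → after 1×micro: 3645/128 ⇒ (c0=0, c1=-2, c2=3645/128)
macro 8: S0 reads c2=3645/128 → after 1×micro: 0; S1 reads c2=3645/128 → after 2×micro: 2; S2 reads c1=-2 → after 1×micro: 10423/256 ⇒ (c0=0, c1=2, c2=10423/256)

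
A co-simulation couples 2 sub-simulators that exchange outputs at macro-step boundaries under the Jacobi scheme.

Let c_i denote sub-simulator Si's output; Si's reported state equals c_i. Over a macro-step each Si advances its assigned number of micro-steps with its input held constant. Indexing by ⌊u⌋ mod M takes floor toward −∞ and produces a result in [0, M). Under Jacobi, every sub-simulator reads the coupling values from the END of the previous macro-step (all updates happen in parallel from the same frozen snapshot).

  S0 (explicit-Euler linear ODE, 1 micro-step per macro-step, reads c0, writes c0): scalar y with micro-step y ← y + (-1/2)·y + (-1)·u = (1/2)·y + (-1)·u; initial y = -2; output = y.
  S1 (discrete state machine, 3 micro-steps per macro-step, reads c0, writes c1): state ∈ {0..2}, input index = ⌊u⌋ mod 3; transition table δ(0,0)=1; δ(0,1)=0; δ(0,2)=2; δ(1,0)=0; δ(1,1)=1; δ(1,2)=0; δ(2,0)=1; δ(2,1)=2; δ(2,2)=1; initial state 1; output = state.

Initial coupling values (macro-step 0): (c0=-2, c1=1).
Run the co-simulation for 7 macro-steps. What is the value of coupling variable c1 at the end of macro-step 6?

c1 at macro-step 6 = 1

macro 1: S0 reads c0=-2 → after 1×micro: 1; S1 reads c0=-2 → after 3×micro: 1 ⇒ (c0=1, c1=1)
macro 2: S0 reads c0=1 → after 1×micro: -1/2; S1 reads c0=1 → after 3×micro: 1 ⇒ (c0=-1/2, c1=1)
macro 3: S0 reads c0=-1/2 → after 1×micro: 1/4; S1 reads c0=-1/2 → after 3×micro: 1 ⇒ (c0=1/4, c1=1)
macro 4: S0 reads c0=1/4 → after 1×micro: -1/8; S1 reads c0=1/4 → after 3×micro: 0 ⇒ (c0=-1/8, c1=0)
macro 5: S0 reads c0=-1/8 → after 1×micro: 1/16; S1 reads c0=-1/8 → after 3×micro: 0 ⇒ (c0=1/16, c1=0)
macro 6: S0 reads c0=1/16 → after 1×micro: -1/32; S1 reads c0=1/16 → after 3×micro: 1 ⇒ (c0=-1/32, c1=1)
macro 7: S0 reads c0=-1/32 → after 1×micro: 1/64; S1 reads c0=-1/32 → after 3×micro: 1 ⇒ (c0=1/64, c1=1)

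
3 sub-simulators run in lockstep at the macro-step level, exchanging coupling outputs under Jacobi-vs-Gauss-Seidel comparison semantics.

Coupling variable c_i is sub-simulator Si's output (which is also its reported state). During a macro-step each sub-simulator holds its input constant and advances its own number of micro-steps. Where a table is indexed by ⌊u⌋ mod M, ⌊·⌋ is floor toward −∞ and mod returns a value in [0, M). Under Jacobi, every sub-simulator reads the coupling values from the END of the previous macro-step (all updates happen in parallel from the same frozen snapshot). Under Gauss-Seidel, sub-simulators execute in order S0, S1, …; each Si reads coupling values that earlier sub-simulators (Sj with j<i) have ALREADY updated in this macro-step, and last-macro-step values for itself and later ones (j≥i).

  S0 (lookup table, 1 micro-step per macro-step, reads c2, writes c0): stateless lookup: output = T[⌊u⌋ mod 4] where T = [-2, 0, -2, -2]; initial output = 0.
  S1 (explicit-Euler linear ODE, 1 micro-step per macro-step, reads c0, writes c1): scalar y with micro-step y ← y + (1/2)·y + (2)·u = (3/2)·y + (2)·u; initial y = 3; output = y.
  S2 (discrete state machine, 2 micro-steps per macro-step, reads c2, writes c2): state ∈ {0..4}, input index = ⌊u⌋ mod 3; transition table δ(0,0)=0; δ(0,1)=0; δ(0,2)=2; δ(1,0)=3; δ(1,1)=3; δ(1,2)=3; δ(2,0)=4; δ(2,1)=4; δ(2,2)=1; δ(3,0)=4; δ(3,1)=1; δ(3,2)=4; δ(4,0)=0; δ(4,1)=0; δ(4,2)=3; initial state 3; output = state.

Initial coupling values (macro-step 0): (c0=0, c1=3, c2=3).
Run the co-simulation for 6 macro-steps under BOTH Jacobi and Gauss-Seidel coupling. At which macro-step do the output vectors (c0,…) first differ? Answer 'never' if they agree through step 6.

[Jacobi] macro 1: S0 reads c2=3 → after 1×micro: -2; S1 reads c0=0 → after 1×micro: 9/2; S2 reads c2=3 → after 2×micro: 0 ⇒ (c0=-2, c1=9/2, c2=0)
[Jacobi] macro 2: S0 reads c2=0 → after 1×micro: -2; S1 reads c0=-2 → after 1×micro: 11/4; S2 reads c2=0 → after 2×micro: 0 ⇒ (c0=-2, c1=11/4, c2=0)
[Jacobi] macro 3: S0 reads c2=0 → after 1×micro: -2; S1 reads c0=-2 → after 1×micro: 1/8; S2 reads c2=0 → after 2×micro: 0 ⇒ (c0=-2, c1=1/8, c2=0)
[Jacobi] macro 4: S0 reads c2=0 → after 1×micro: -2; S1 reads c0=-2 → after 1×micro: -61/16; S2 reads c2=0 → after 2×micro: 0 ⇒ (c0=-2, c1=-61/16, c2=0)
[Jacobi] macro 5: S0 reads c2=0 → after 1×micro: -2; S1 reads c0=-2 → after 1×micro: -311/32; S2 reads c2=0 → after 2×micro: 0 ⇒ (c0=-2, c1=-311/32, c2=0)
[Jacobi] macro 6: S0 reads c2=0 → after 1×micro: -2; S1 reads c0=-2 → after 1×micro: -1189/64; S2 reads c2=0 → after 2×micro: 0 ⇒ (c0=-2, c1=-1189/64, c2=0)
[Gauss-Seidel] macro 1: S0 reads c2=3 → after 1×micro: -2; S1 reads c0=-2 → after 1×micro: 1/2; S2 reads c2=3 → after 2×micro: 0 ⇒ (c0=-2, c1=1/2, c2=0)
[Gauss-Seidel] macro 2: S0 reads c2=0 → after 1×micro: -2; S1 reads c0=-2 → after 1×micro: -13/4; S2 reads c2=0 → after 2×micro: 0 ⇒ (c0=-2, c1=-13/4, c2=0)
[Gauss-Seidel] macro 3: S0 reads c2=0 → after 1×micro: -2; S1 reads c0=-2 → after 1×micro: -71/8; S2 reads c2=0 → after 2×micro: 0 ⇒ (c0=-2, c1=-71/8, c2=0)
[Gauss-Seidel] macro 4: S0 reads c2=0 → after 1×micro: -2; S1 reads c0=-2 → after 1×micro: -277/16; S2 reads c2=0 → after 2×micro: 0 ⇒ (c0=-2, c1=-277/16, c2=0)
[Gauss-Seidel] macro 5: S0 reads c2=0 → after 1×micro: -2; S1 reads c0=-2 → after 1×micro: -959/32; S2 reads c2=0 → after 2×micro: 0 ⇒ (c0=-2, c1=-959/32, c2=0)
[Gauss-Seidel] macro 6: S0 reads c2=0 → after 1×micro: -2; S1 reads c0=-2 → after 1×micro: -3133/64; S2 reads c2=0 → after 2×micro: 0 ⇒ (c0=-2, c1=-3133/64, c2=0)

first divergence at macro-step: 1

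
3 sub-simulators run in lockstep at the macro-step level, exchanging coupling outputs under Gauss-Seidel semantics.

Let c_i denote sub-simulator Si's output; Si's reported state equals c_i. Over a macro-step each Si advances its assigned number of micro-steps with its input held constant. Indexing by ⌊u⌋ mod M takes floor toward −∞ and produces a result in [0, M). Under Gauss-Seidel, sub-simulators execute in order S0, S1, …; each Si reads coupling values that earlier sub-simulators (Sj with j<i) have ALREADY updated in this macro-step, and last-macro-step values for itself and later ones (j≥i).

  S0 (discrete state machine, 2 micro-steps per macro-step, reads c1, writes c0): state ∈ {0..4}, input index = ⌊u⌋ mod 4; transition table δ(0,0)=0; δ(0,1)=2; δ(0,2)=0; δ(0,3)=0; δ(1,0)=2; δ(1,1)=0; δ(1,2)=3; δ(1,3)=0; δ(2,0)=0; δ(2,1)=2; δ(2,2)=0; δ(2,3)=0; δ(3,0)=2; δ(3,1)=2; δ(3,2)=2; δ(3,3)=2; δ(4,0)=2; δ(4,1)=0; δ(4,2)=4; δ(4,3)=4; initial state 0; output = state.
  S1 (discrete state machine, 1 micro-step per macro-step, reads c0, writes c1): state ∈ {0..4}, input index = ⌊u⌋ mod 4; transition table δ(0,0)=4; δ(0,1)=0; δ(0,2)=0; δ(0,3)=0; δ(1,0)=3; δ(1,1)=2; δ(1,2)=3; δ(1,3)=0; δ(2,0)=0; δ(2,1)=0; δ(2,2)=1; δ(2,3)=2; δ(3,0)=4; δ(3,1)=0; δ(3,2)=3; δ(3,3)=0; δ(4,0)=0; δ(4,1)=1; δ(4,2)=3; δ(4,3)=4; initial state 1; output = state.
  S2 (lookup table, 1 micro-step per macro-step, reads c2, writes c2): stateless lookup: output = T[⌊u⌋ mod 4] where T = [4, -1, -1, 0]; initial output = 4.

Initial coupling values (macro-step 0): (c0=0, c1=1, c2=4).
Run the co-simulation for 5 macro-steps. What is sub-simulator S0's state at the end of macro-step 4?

S0 state at macro-step 4 = 0

macro 1: S0 reads c1=1 → after 2×micro: 2; S1 reads c0=2 → after 1×micro: 3; S2 reads c2=4 → after 1×micro: 4 ⇒ (c0=2, c1=3, c2=4)
macro 2: S0 reads c1=3 → after 2×micro: 0; S1 reads c0=0 → after 1×micro: 4; S2 reads c2=4 → after 1×micro: 4 ⇒ (c0=0, c1=4, c2=4)
macro 3: S0 reads c1=4 → after 2×micro: 0; S1 reads c0=0 → after 1×micro: 0; S2 reads c2=4 → after 1×micro: 4 ⇒ (c0=0, c1=0, c2=4)
macro 4: S0 reads c1=0 → after 2×micro: 0; S1 reads c0=0 → after 1×micro: 4; S2 reads c2=4 → after 1×micro: 4 ⇒ (c0=0, c1=4, c2=4)
macro 5: S0 reads c1=4 → after 2×micro: 0; S1 reads c0=0 → after 1×micro: 0; S2 reads c2=4 → after 1×micro: 4 ⇒ (c0=0, c1=0, c2=4)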